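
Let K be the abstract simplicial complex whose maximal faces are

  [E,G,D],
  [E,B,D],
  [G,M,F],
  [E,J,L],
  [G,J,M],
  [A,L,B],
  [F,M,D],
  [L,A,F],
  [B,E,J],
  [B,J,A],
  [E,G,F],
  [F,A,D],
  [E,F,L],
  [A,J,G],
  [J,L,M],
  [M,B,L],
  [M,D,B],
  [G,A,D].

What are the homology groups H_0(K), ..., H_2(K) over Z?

H_0 = Z,  H_1 = Z × Z/2,  H_2 = 0.

We work with the vertex ordering A < B < D < E < F < G < J < L < M. The simplices of K, each written with vertices in increasing order, are:

  0-simplices (9): A, B, D, E, F, G, J, L, M
  1-simplices (27): AB, AD, AF, AG, AJ, AL, BD, BE, BJ, BL, BM, DE, DF, DG, DM, EF, EG, EJ, EL, FG, FL, FM, GJ, GM, JL, JM, LM
  2-simplices (18): ABJ, ABL, ADF, ADG, AFL, AGJ, BDE, BDM, BEJ, BLM, DEG, DFM, EFG, EFL, EJL, FGM, GJM, JLM

Hence C_0 ≅ Z^9, C_1 ≅ Z^27, C_2 ≅ Z^18.

∂_1: C_1 → C_0 is given by ∂[p,q] = [q] − [p].
The 9×27 boundary matrix has rank 8 and Smith normal form diag(1,1,1,1,1,1,1,1).

∂_2: C_2 → C_1 sends each 2-simplex [p,q,r] to [q,r] − [p,r] + [p,q]. For instance
  ∂FGM = GM − FM + FG,
  ∂EFG = FG − EG + EF.
The resulting 27×18 matrix has rank 18, and its Smith normal form has invariant factors (1,1,1,1,1,1,1,1,1,1,1,1,1,1,1,1,1,2).

Now H_k = ker ∂_k / im ∂_{k+1}, so:

  H_0: rank C_0 − rank ∂_1 = 9 − 8 = 1, and the invariant factors of ∂_1 are all 1, so H_0 ≅ Z.
  H_1: rank ker ∂_1 − rank ∂_2 = (27 − 8) − 18 = 1, and ∂_2 has invariant factor 2 > 1, so H_1 ≅ Z × Z/2.
  H_2: rank ker ∂_2 − rank ∂_3 = (18 − 18) − 0 = 0, and there is no ∂_3, so H_2 ≅ 0.

As a check, the Euler characteristic is 9 − 27 + 18 = 0, which agrees with 1 − 1 + 0 = 0.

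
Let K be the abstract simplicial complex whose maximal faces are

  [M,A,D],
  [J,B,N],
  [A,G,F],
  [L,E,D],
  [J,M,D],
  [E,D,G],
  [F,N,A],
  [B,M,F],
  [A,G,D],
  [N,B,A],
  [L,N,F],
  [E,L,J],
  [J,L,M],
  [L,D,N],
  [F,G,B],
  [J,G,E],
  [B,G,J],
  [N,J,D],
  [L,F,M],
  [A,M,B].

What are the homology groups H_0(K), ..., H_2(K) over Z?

Order the vertices as A < B < D < E < F < G < J < L < M < N. Listing each simplex with vertices in this order, K has dimension 2 with simplices:

  0-simplices (10): A, B, D, E, F, G, J, L, M, N
  1-simplices (30): AB, AD, AF, AG, AM, AN, BF, BG, BJ, BM, BN, DE, DG, DJ, DL, DM, DN, EG, EJ, EL, FG, FL, FM, FN, GJ, JL, JM, JN, LM, LN
  2-simplices (20): ABM, ABN, ADG, ADM, AFG, AFN, BFG, BFM, BGJ, BJN, DEG, DEL, DJM, DJN, DLN, EGJ, EJL, FLM, FLN, JLM

giving chain groups C_0 ≅ Z^10, C_1 ≅ Z^30, C_2 ≅ Z^20.

The boundary map ∂_1: C_1 → C_0 sends each edge [p,q] (with p < q) to q − p. For instance
  ∂DM = M − D.
The 10×30 boundary matrix has rank 9 and Smith normal form diag(1,1,1,1,1,1,1,1,1).

Boundary ∂_2: C_2 → C_1 sends each 2-simplex [p,q,r] to [q,r] − [p,r] + [p,q]. For instance
  ∂DJM = JM − DM + DJ,
  ∂AFN = FN − AN + AF.
This gives a 30×20 integer matrix of rank 20; reducing to Smith normal form yields diagonal entries (1,1,1,1,1,1,1,1,1,1,1,1,1,1,1,1,1,1,1,2).

From H_k ≅ ker(∂_k) / im(∂_{k+1}) we obtain:

  H_0: rank C_0 − rank ∂_1 = 10 − 9 = 1, and the invariant factors of ∂_1 are all 1, so H_0 = Z.
  H_1: rank ker ∂_1 − rank ∂_2 = (30 − 9) − 20 = 1, and ∂_2 has invariant factor 2 > 1, so H_1 = Z ⊕ Z/2Z.
  H_2: rank ker ∂_2 − rank ∂_3 = (20 − 20) − 0 = 0, and there is no ∂_3, so H_2 = 0.

H_0 ≅ Z,  H_1 ≅ Z ⊕ Z/2Z,  H_2 = 0.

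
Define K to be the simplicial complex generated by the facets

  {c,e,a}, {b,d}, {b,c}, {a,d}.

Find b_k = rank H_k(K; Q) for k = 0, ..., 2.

K has 5 vertices, 6 edges, 1 triangle.
rank ∂_0 = 0, rank ∂_1 = 4 ⇒ b_0 = 5 − 0 − 4 = 1; all invariant factors of ∂_1 are 1 so no torsion. So H_0 = Z.
rank ∂_1 = 4, rank ∂_2 = 1 ⇒ b_1 = 6 − 4 − 1 = 1; all invariant factors of ∂_2 are 1 so no torsion. So H_1 = Z.
rank ∂_2 = 1, rank ∂_3 = 0 ⇒ b_2 = 1 − 1 − 0 = 0. So H_2 = 0.

b_0 = 1, b_1 = 1, b_2 = 0.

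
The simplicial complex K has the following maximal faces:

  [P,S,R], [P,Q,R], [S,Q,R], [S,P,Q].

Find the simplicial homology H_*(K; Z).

H_0 = Z,  H_1 = 0,  H_2 = Z.

K has 4 vertices, 6 edges, 4 triangles.
rank ∂_0 = 0, rank ∂_1 = 3 ⇒ b_0 = 4 − 0 − 3 = 1; all invariant factors of ∂_1 are 1 so no torsion. So H_0 ≅ Z.
rank ∂_1 = 3, rank ∂_2 = 3 ⇒ b_1 = 6 − 3 − 3 = 0; all invariant factors of ∂_2 are 1 so no torsion. So H_1 ≅ 0.
rank ∂_2 = 3, rank ∂_3 = 0 ⇒ b_2 = 4 − 3 − 0 = 1. So H_2 ≅ Z.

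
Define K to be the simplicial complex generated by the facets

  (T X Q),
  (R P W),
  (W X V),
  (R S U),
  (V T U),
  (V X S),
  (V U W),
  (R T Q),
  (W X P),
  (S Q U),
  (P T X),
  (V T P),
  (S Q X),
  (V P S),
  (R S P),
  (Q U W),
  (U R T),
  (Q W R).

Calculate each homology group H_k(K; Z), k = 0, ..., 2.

Fix the vertex order P < Q < R < S < T < U < V < W < X and write every simplex with vertices in increasing order. Then dim K = 2 and the simplices of K are:

  0-simplices (9): P, Q, R, S, T, U, V, W, X
  1-simplices (27): PR, PS, PT, PV, PW, PX, QR, QS, QT, QU, QW, QX, RS, RT, RU, RW, SU, SV, SX, TU, TV, TX, UV, UW, VW, VX, WX
  2-simplices (18): PRS, PRW, PSV, PTV, PTX, PWX, QRT, QRW, QSU, QSX, QTX, QUW, RSU, RTU, SVX, TUV, UVW, VWX

giving chain groups C_0 ≅ Z^9, C_1 ≅ Z^27, C_2 ≅ Z^18.

∂_1: C_1 → C_0 maps an edge to its endpoints' difference, ∂[p,q] = q − p. For instance
  ∂PV = V − P.
This gives a 9×27 integer matrix of rank 8; reducing to Smith normal form yields diagonal entries (1,1,1,1,1,1,1,1).

Boundary ∂_2: C_2 → C_1 acts by ∂[p,q,r] = [q,r] − [p,r] + [p,q]. For instance
  ∂PSV = SV − PV + PS,
  ∂PTX = TX − PX + PT.
The 27×18 boundary matrix has rank 18 and Smith normal form diag(1,1,1,1,1,1,1,1,1,1,1,1,1,1,1,1,1,2).

From H_k ≅ ker(∂_k) / im(∂_{k+1}) we obtain:

  H_0: rank C_0 − rank ∂_1 = 9 − 8 = 1, and the invariant factors of ∂_1 are all 1, so H_0 ≅ Z.
  H_1: rank ker ∂_1 − rank ∂_2 = (27 − 8) − 18 = 1, and ∂_2 has invariant factor 2 > 1, so H_1 ≅ Z ⊕ Z/2.
  H_2: rank ker ∂_2 − rank ∂_3 = (18 − 18) − 0 = 0, and there is no ∂_3, so H_2 ≅ 0.

As a check, the Euler characteristic is 9 − 27 + 18 = 0, which agrees with 1 − 1 + 0 = 0.

H_0 = Z,  H_1 = Z ⊕ Z/2,  H_2 = 0.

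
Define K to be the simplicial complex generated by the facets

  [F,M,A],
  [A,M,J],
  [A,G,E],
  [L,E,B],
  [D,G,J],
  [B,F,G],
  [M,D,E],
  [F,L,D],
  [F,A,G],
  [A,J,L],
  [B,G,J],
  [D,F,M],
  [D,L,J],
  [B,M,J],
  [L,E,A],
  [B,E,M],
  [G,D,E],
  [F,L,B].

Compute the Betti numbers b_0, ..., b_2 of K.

Order the vertices as A < B < D < E < F < G < J < L < M. Listing each simplex with vertices in this order, K has dimension 2 with simplices:

  0-simplices (9): A, B, D, E, F, G, J, L, M
  1-simplices (27): AE, AF, AG, AJ, AL, AM, BE, BF, BG, BJ, BL, BM, DE, DF, DG, DJ, DL, DM, EG, EL, EM, FG, FL, FM, GJ, JL, JM
  2-simplices (18): AEG, AEL, AFG, AFM, AJL, AJM, BEL, BEM, BFG, BFL, BGJ, BJM, DEG, DEM, DFL, DFM, DGJ, DJL

so the chain groups are C_0 ≅ Z^9, C_1 ≅ Z^27, C_2 ≅ Z^18.

The boundary map ∂_1: C_1 → C_0 sends each edge [p,q] (with p < q) to q − p. For instance
  ∂DJ = J − D.
As a 9×27 matrix over Z this has rank 8, with invariant factors (1,1,1,1,1,1,1,1).

The boundary map ∂_2: C_2 → C_1 acts by ∂[p,q,r] = [q,r] − [p,r] + [p,q]. For instance
  ∂DJL = JL − DL + DJ,
  ∂AFG = FG − AG + AF.
The 27×18 boundary matrix has rank 17 and Smith normal form diag(1,1,1,1,1,1,1,1,1,1,1,1,1,1,1,1,1).

Computing H_k = (kernel of ∂_k) / (image of ∂_{k+1}):

  H_0: rank C_0 − rank ∂_1 = 9 − 8 = 1, and the invariant factors of ∂_1 are all 1, so H_0 = Z.
  H_1: rank ker ∂_1 − rank ∂_2 = (27 − 8) − 17 = 2, and the invariant factors of ∂_2 are all 1, so H_1 = Z^2.
  H_2: rank ker ∂_2 − rank ∂_3 = (18 − 17) − 0 = 1, and there is no ∂_3, so H_2 = Z.

(K is a triangulation of the torus T^2.)

Hence the Betti numbers are b_0 = 1, b_1 = 2, b_2 = 1.

b_0 = 1, b_1 = 2, b_2 = 1.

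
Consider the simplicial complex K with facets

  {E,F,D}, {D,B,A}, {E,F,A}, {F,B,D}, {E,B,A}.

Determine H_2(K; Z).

We work with the vertex ordering A < B < D < E < F. The simplices of K, each written with vertices in increasing order, are:

  0-simplices (5): A, B, D, E, F
  1-simplices (10): AB, AD, AE, AF, BD, BE, BF, DE, DF, EF
  2-simplices (5): ABD, ABE, AEF, BDF, DEF

so the chain groups are C_0 ≅ Z^5, C_1 ≅ Z^10, C_2 ≅ Z^5.

∂_1: C_1 → C_0 maps an edge to its endpoints' difference, ∂[p,q] = q − p.
The resulting 5×10 matrix has rank 4, and its Smith normal form has invariant factors (1,1,1,1).

The boundary map ∂_2: C_2 → C_1 sends each 2-simplex [p,q,r] to [q,r] − [p,r] + [p,q]. For instance
  ∂BDF = DF − BF + BD,
  ∂ABD = BD − AD + AB.
As a 10×5 matrix over Z this has rank 5, with invariant factors (1,1,1,1,1).

Reading off H_k = ker ∂_k / im ∂_{k+1}:

  H_2: rank ker ∂_2 − rank ∂_3 = (5 − 5) − 0 = 0, and there is no ∂_3, so H_2 = 0.

H_2 ≅ 0.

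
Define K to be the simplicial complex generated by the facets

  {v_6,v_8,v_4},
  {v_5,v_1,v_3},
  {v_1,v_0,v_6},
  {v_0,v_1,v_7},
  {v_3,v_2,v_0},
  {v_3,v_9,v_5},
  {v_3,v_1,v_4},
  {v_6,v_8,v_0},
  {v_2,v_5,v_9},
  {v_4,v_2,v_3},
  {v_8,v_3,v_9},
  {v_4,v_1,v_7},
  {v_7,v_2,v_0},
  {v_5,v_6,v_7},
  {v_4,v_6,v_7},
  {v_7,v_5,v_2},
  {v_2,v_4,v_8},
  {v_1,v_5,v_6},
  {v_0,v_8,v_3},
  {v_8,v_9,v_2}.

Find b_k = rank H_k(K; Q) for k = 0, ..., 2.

Order the vertices as v_0 < v_1 < v_2 < v_3 < v_4 < v_5 < v_6 < v_7 < v_8 < v_9. Listing each simplex with vertices in this order, K has dimension 2 with simplices:

  0-simplices (10): [v_0], [v_1], [v_2], [v_3], [v_4], [v_5], [v_6], [v_7], [v_8], [v_9]
  1-simplices (30): (30 of them)
  2-simplices (20): (20 of them)

Hence C_0 ≅ Z^10, C_1 ≅ Z^30, C_2 ≅ Z^20.

∂_1: C_1 → C_0 is given by ∂[p,q] = [q] − [p].
The resulting 10×30 matrix has rank 9, and its Smith normal form has invariant factors (1,1,1,1,1,1,1,1,1).

Boundary ∂_2: C_2 → C_1 acts by ∂[p,q,r] = [q,r] − [p,r] + [p,q]. For instance
  ∂[v_0,v_6,v_8] = [v_6,v_8] − [v_0,v_8] + [v_0,v_6],
  ∂[v_0,v_1,v_6] = [v_1,v_6] − [v_0,v_6] + [v_0,v_1].
The 30×20 boundary matrix has rank 20 and Smith normal form diag(1,1,1,1,1,1,1,1,1,1,1,1,1,1,1,1,1,1,1,2).

Computing H_k = (kernel of ∂_k) / (image of ∂_{k+1}):

  H_0: rank C_0 − rank ∂_1 = 10 − 9 = 1, and the invariant factors of ∂_1 are all 1, so H_0 ≅ Z.
  H_1: rank ker ∂_1 − rank ∂_2 = (30 − 9) − 20 = 1, and ∂_2 has invariant factor 2 > 1, so H_1 ≅ Z ⊕ Z_2.
  H_2: rank ker ∂_2 − rank ∂_3 = (20 − 20) − 0 = 0, and there is no ∂_3, so H_2 ≅ 0.

Hence the Betti numbers are b_0 = 1, b_1 = 1, b_2 = 0.

b_0 = 1, b_1 = 1, b_2 = 0.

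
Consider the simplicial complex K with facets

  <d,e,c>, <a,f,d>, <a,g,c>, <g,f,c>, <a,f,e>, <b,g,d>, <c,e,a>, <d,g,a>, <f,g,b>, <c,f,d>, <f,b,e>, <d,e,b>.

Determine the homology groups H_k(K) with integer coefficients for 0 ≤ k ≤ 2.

H_0 = Z,  H_1 = Z/2,  H_2 = 0.

Fix the vertex order a < b < c < d < e < f < g and write every simplex with vertices in increasing order. Then dim K = 2 and the simplices of K are:

  0-simplices (7): a, b, c, d, e, f, g
  1-simplices (18): ac, ad, ae, af, ag, bd, be, bf, bg, cd, ce, cf, cg, de, df, dg, ef, fg
  2-simplices (12): ace, acg, adf, adg, aef, bde, bdg, bef, bfg, cde, cdf, cfg

giving chain groups C_0 ≅ Z^7, C_1 ≅ Z^18, C_2 ≅ Z^12.

Boundary ∂_1: C_1 → C_0 maps an edge to its endpoints' difference, ∂[p,q] = q − p.
This gives a 7×18 integer matrix of rank 6; reducing to Smith normal form yields diagonal entries (1,1,1,1,1,1).

Boundary ∂_2: C_2 → C_1 sends each 2-simplex [p,q,r] to [q,r] − [p,r] + [p,q]. For instance
  ∂bef = ef − bf + be,
  ∂cdf = df − cf + cd.
The resulting 18×12 matrix has rank 12, and its Smith normal form has invariant factors (1,1,1,1,1,1,1,1,1,1,1,2).

From H_k ≅ ker(∂_k) / im(∂_{k+1}) we obtain:

  H_0: rank C_0 − rank ∂_1 = 7 − 6 = 1, and the invariant factors of ∂_1 are all 1, so H_0 = Z.
  H_1: rank ker ∂_1 − rank ∂_2 = (18 − 6) − 12 = 0, and ∂_2 has invariant factor 2 > 1, so H_1 = Z/2.
  H_2: rank ker ∂_2 − rank ∂_3 = (12 − 12) − 0 = 0, and there is no ∂_3, so H_2 = 0.

As a check, the Euler characteristic is 7 − 18 + 12 = 1, which agrees with 1 − 0 + 0 = 1.
(K is a triangulation of the real projective plane RP^2.)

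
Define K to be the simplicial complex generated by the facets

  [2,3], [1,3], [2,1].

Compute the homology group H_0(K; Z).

H_0 = Z.

Take the total order 1 < 2 < 3 on the vertex set. Then K (dimension 1) consists of the simplices:

  0-simplices (3): [1], [2], [3]
  1-simplices (3): [1,2], [1,3], [2,3]

Hence C_0 ≅ Z^3, C_1 ≅ Z^3.

∂_1: C_1 → C_0 maps an edge to its endpoints' difference, ∂[p,q] = q − p.
This gives a 3×3 integer matrix of rank 2; reducing to Smith normal form yields diagonal entries (1,1).

Reading off H_k = ker ∂_k / im ∂_{k+1}:

  H_0: rank C_0 − rank ∂_1 = 3 − 2 = 1, and the invariant factors of ∂_1 are all 1, so H_0 = Z.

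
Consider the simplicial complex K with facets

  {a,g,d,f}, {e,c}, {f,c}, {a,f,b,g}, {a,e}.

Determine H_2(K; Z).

Order the vertices as a < b < c < d < e < f < g. Listing each simplex with vertices in this order, K has dimension 3 with simplices:

  0-simplices (7): a, b, c, d, e, f, g
  1-simplices (12): ab, ad, ae, af, ag, bf, bg, ce, cf, df, dg, fg
  2-simplices (7): abf, abg, adf, adg, afg, bfg, dfg
  3-simplices (2): abfg, adfg

giving chain groups C_0 ≅ Z^7, C_1 ≅ Z^12, C_2 ≅ Z^7, C_3 ≅ Z^2.

Boundary ∂_1: C_1 → C_0 is given by ∂[p,q] = [q] − [p].
The 7×12 boundary matrix has rank 6 and Smith normal form diag(1,1,1,1,1,1).

∂_2: C_2 → C_1 acts by ∂[p,q,r] = [q,r] − [p,r] + [p,q]. For instance
  ∂adg = dg − ag + ad,
  ∂dfg = fg − dg + df.
As a 12×7 matrix over Z this has rank 5, with invariant factors (1,1,1,1,1).

Boundary ∂_3: C_3 → C_2 sends each 3-simplex σ to the alternating sum Σ_i (−1)^i (σ with its i-th vertex removed). For instance
  ∂abfg = bfg − afg + abg − abf,
  ∂adfg = dfg − afg + adg − adf.
As a 7×2 matrix over Z this has rank 2, with invariant factors (1,1).

Now H_k = ker ∂_k / im ∂_{k+1}, so:

  H_2: rank ker ∂_2 − rank ∂_3 = (7 − 5) − 2 = 0, and the invariant factors of ∂_3 are all 1, so H_2 ≅ 0.

H_2 = 0.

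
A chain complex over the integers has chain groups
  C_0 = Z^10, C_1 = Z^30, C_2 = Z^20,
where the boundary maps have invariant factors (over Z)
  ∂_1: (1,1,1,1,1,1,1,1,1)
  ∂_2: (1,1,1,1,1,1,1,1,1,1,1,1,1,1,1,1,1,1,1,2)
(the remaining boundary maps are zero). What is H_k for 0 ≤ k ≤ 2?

H_0 ≅ Z,  H_1 ≅ Z ⊕ Z/2,  H_2 = 0.

H_0: b_0 = 10 − 0 − 9 = 1; torsion from ∂_1 factors > 1: none. So H_0 ≅ Z.
H_1: b_1 = 30 − 9 − 20 = 1; torsion from ∂_2 factors > 1: [2]. So H_1 ≅ Z ⊕ Z/2.
H_2: b_2 = 20 − 20 − 0 = 0; torsion from ∂_3 factors > 1: none. So H_2 ≅ 0.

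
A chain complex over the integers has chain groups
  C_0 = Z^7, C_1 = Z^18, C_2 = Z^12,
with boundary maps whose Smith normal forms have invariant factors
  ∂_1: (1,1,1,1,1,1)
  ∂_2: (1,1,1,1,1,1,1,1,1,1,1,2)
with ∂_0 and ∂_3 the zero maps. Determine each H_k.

H_0 = Z,  H_1 = Z_2,  H_2 = 0.

H_0: b_0 = 7 − 0 − 6 = 1; torsion from ∂_1 factors > 1: none. So H_0 = Z.
H_1: b_1 = 18 − 6 − 12 = 0; torsion from ∂_2 factors > 1: [2]. So H_1 = Z_2.
H_2: b_2 = 12 − 12 − 0 = 0; torsion from ∂_3 factors > 1: none. So H_2 = 0.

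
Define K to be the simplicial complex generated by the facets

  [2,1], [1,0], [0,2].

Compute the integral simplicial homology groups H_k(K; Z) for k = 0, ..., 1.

H_0 = Z,  H_1 = Z.

Fix the vertex order 0 < 1 < 2 and write every simplex with vertices in increasing order. Then dim K = 1 and the simplices of K are:

  0-simplices (3): [0], [1], [2]
  1-simplices (3): [0,1], [0,2], [1,2]

Hence C_0 ≅ Z^3, C_1 ≅ Z^3.

Boundary ∂_1: C_1 → C_0 sends each edge [p,q] (with p < q) to q − p. For instance
  ∂[1,2] = [2] − [1].
As a 3×3 matrix over Z this has rank 2, with invariant factors (1,1).

Computing H_k = (kernel of ∂_k) / (image of ∂_{k+1}):

  H_0: rank C_0 − rank ∂_1 = 3 − 2 = 1, and the invariant factors of ∂_1 are all 1, so H_0 = Z.
  H_1: rank ker ∂_1 − rank ∂_2 = (3 − 2) − 0 = 1, and there is no ∂_2, so H_1 = Z.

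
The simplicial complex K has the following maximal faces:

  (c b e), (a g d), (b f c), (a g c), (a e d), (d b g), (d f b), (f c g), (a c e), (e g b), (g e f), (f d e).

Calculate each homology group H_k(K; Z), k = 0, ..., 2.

Order the vertices as a < b < c < d < e < f < g. Listing each simplex with vertices in this order, K has dimension 2 with simplices:

  0-simplices (7): a, b, c, d, e, f, g
  1-simplices (18): ac, ad, ae, ag, bc, bd, be, bf, bg, ce, cf, cg, de, df, dg, ef, eg, fg
  2-simplices (12): ace, acg, ade, adg, bce, bcf, bdf, bdg, beg, cfg, def, efg

so the chain groups are C_0 ≅ Z^7, C_1 ≅ Z^18, C_2 ≅ Z^12.

∂_1: C_1 → C_0 sends each edge [p,q] (with p < q) to q − p. For instance
  ∂cg = g − c.
The 7×18 boundary matrix has rank 6 and Smith normal form diag(1,1,1,1,1,1).

The boundary map ∂_2: C_2 → C_1 acts by ∂[p,q,r] = [q,r] − [p,r] + [p,q]. For instance
  ∂bdf = df − bf + bd,
  ∂cfg = fg − cg + cf.
The resulting 18×12 matrix has rank 12, and its Smith normal form has invariant factors (1,1,1,1,1,1,1,1,1,1,1,2).

Reading off H_k = ker ∂_k / im ∂_{k+1}:

  H_0: rank C_0 − rank ∂_1 = 7 − 6 = 1, and the invariant factors of ∂_1 are all 1, so H_0 = Z.
  H_1: rank ker ∂_1 − rank ∂_2 = (18 − 6) − 12 = 0, and ∂_2 has invariant factor 2 > 1, so H_1 = Z_2.
  H_2: rank ker ∂_2 − rank ∂_3 = (12 − 12) − 0 = 0, and there is no ∂_3, so H_2 = 0.

As a check, the Euler characteristic is 7 − 18 + 12 = 1, which agrees with 1 − 0 + 0 = 1.

H_0 ≅ Z,  H_1 ≅ Z_2,  H_2 = 0.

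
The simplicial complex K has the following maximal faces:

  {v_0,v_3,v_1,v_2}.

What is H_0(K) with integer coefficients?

Order the vertices as v_0 < v_1 < v_2 < v_3. Listing each simplex with vertices in this order, K has dimension 3 with simplices:

  0-simplices (4): [v_0], [v_1], [v_2], [v_3]
  1-simplices (6): [v_0,v_1], [v_0,v_2], [v_0,v_3], [v_1,v_2], [v_1,v_3], [v_2,v_3]
  2-simplices (4): [v_0,v_1,v_2], [v_0,v_1,v_3], [v_0,v_2,v_3], [v_1,v_2,v_3]
  3-simplices (1): [v_0,v_1,v_2,v_3]

so the chain groups are C_0 ≅ Z^4, C_1 ≅ Z^6, C_2 ≅ Z^4, C_3 ≅ Z^1.

The boundary map ∂_1: C_1 → C_0 maps an edge to its endpoints' difference, ∂[p,q] = q − p.
The 4×6 boundary matrix has rank 3 and Smith normal form diag(1,1,1).

∂_2: C_2 → C_1 maps a triangle to the signed sum of its edges. For instance
  ∂[v_1,v_2,v_3] = [v_2,v_3] − [v_1,v_3] + [v_1,v_2],
  ∂[v_0,v_1,v_2] = [v_1,v_2] − [v_0,v_2] + [v_0,v_1].
The 6×4 boundary matrix has rank 3 and Smith normal form diag(1,1,1).

Boundary ∂_3: C_3 → C_2 sends each 3-simplex σ to the alternating sum Σ_i (−1)^i (σ with its i-th vertex removed). For instance
  ∂[v_0,v_1,v_2,v_3] = [v_1,v_2,v_3] − [v_0,v_2,v_3] + [v_0,v_1,v_3] − [v_0,v_1,v_2].
As a 4×1 matrix over Z this has rank 1, with invariant factors (1).

Reading off H_k = ker ∂_k / im ∂_{k+1}:

  H_0: rank C_0 − rank ∂_1 = 4 − 3 = 1, and the invariant factors of ∂_1 are all 1, so H_0 ≅ Z.

H_0 ≅ Z.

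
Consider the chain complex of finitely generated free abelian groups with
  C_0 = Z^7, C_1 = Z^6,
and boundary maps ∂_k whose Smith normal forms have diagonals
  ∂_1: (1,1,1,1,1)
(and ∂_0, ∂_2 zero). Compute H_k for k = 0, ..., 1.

H_0 = Z^2,  H_1 = Z.

H_0: b_0 = 7 − 0 − 5 = 2; torsion from ∂_1 factors > 1: none. So H_0 = Z^2.
H_1: b_1 = 6 − 5 − 0 = 1; torsion from ∂_2 factors > 1: none. So H_1 = Z.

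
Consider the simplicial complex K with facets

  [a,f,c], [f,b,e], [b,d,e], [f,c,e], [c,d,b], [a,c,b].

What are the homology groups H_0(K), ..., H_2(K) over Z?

We work with the vertex ordering a < b < c < d < e < f. The simplices of K, each written with vertices in increasing order, are:

  0-simplices (6): a, b, c, d, e, f
  1-simplices (12): ab, ac, af, bc, bd, be, bf, cd, ce, cf, de, ef
  2-simplices (6): abc, acf, bcd, bde, bef, cef

Hence C_0 ≅ Z^6, C_1 ≅ Z^12, C_2 ≅ Z^6.

∂_1: C_1 → C_0 maps an edge to its endpoints' difference, ∂[p,q] = q − p. For instance
  ∂be = e − b.
The resulting 6×12 matrix has rank 5, and its Smith normal form has invariant factors (1,1,1,1,1).

The boundary map ∂_2: C_2 → C_1 acts by ∂[p,q,r] = [q,r] − [p,r] + [p,q]. For instance
  ∂bef = ef − bf + be,
  ∂bde = de − be + bd.
As a 12×6 matrix over Z this has rank 6, with invariant factors (1,1,1,1,1,1).

From H_k ≅ ker(∂_k) / im(∂_{k+1}) we obtain:

  H_0: rank C_0 − rank ∂_1 = 6 − 5 = 1, and the invariant factors of ∂_1 are all 1, so H_0 ≅ Z.
  H_1: rank ker ∂_1 − rank ∂_2 = (12 − 5) − 6 = 1, and the invariant factors of ∂_2 are all 1, so H_1 ≅ Z.
  H_2: rank ker ∂_2 − rank ∂_3 = (6 − 6) − 0 = 0, and there is no ∂_3, so H_2 ≅ 0.

(K is a triangulation of the cylinder S^1 x I.)

H_0 ≅ Z,  H_1 ≅ Z,  H_2 = 0.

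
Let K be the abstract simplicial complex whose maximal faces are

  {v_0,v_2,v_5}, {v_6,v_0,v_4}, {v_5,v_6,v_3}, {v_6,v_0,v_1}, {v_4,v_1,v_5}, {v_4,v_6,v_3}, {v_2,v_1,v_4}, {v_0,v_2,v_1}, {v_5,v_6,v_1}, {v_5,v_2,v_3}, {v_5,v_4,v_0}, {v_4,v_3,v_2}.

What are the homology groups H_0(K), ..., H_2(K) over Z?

Take the total order v_0 < v_1 < v_2 < v_3 < v_4 < v_5 < v_6 on the vertex set. Then K (dimension 2) consists of the simplices:

  0-simplices (7): [v_0], [v_1], [v_2], [v_3], [v_4], [v_5], [v_6]
  1-simplices (18): (18 of them)
  2-simplices (12): (12 of them)

so the chain groups are C_0 ≅ Z^7, C_1 ≅ Z^18, C_2 ≅ Z^12.

Boundary ∂_1: C_1 → C_0 maps an edge to its endpoints' difference, ∂[p,q] = q − p. For instance
  ∂[v_1,v_6] = [v_6] − [v_1].
The resulting 7×18 matrix has rank 6, and its Smith normal form has invariant factors (1,1,1,1,1,1).

The boundary map ∂_2: C_2 → C_1 acts by ∂[p,q,r] = [q,r] − [p,r] + [p,q]. For instance
  ∂[v_0,v_4,v_5] = [v_4,v_5] − [v_0,v_5] + [v_0,v_4],
  ∂[v_2,v_3,v_5] = [v_3,v_5] − [v_2,v_5] + [v_2,v_3].
The 18×12 boundary matrix has rank 12 and Smith normal form diag(1,1,1,1,1,1,1,1,1,1,1,2).

Reading off H_k = ker ∂_k / im ∂_{k+1}:

  H_0: rank C_0 − rank ∂_1 = 7 − 6 = 1, and the invariant factors of ∂_1 are all 1, so H_0 = Z.
  H_1: rank ker ∂_1 − rank ∂_2 = (18 − 6) − 12 = 0, and ∂_2 has invariant factor 2 > 1, so H_1 = Z/2Z.
  H_2: rank ker ∂_2 − rank ∂_3 = (12 − 12) − 0 = 0, and there is no ∂_3, so H_2 = 0.

(K is a triangulation of the real projective plane RP^2.)

H_0 ≅ Z,  H_1 ≅ Z/2Z,  H_2 = 0.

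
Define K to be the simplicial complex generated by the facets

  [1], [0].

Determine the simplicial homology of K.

H_0 = Z^2.

K has 2 vertices.
rank ∂_0 = 0, rank ∂_1 = 0 ⇒ b_0 = 2 − 0 − 0 = 2. So H_0 = Z^2.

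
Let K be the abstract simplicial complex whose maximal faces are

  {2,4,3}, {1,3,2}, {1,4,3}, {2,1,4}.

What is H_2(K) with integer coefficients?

H_2 = Z.

K has 4 vertices, 6 edges, 4 triangles.
rank ∂_2 = 3, rank ∂_3 = 0 ⇒ b_2 = 4 − 3 − 0 = 1. So H_2 ≅ Z.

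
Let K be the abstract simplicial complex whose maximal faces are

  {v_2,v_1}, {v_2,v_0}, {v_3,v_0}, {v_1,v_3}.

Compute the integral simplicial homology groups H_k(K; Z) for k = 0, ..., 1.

Order the vertices as v_0 < v_1 < v_2 < v_3. Listing each simplex with vertices in this order, K has dimension 1 with simplices:

  0-simplices (4): [v_0], [v_1], [v_2], [v_3]
  1-simplices (4): [v_0,v_2], [v_0,v_3], [v_1,v_2], [v_1,v_3]

giving chain groups C_0 ≅ Z^4, C_1 ≅ Z^4.

Boundary ∂_1: C_1 → C_0 is given by ∂[p,q] = [q] − [p].
The 4×4 boundary matrix has rank 3 and Smith normal form diag(1,1,1).

Computing H_k = (kernel of ∂_k) / (image of ∂_{k+1}):

  H_0: rank C_0 − rank ∂_1 = 4 − 3 = 1, and the invariant factors of ∂_1 are all 1, so H_0 ≅ Z.
  H_1: rank ker ∂_1 − rank ∂_2 = (4 − 3) − 0 = 1, and there is no ∂_2, so H_1 ≅ Z.

(K is a triangulation of the circle S^1.)

H_0 = Z,  H_1 = Z.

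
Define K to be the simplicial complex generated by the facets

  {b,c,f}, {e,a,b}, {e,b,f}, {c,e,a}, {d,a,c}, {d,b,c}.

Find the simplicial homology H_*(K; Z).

H_0 = Z,  H_1 = Z,  H_2 = 0.

We work with the vertex ordering a < b < c < d < e < f. The simplices of K, each written with vertices in increasing order, are:

  0-simplices (6): a, b, c, d, e, f
  1-simplices (12): ab, ac, ad, ae, bc, bd, be, bf, cd, ce, cf, ef
  2-simplices (6): abe, acd, ace, bcd, bcf, bef

so the chain groups are C_0 ≅ Z^6, C_1 ≅ Z^12, C_2 ≅ Z^6.

The boundary map ∂_1: C_1 → C_0 maps an edge to its endpoints' difference, ∂[p,q] = q − p. For instance
  ∂cf = f − c.
The 6×12 boundary matrix has rank 5 and Smith normal form diag(1,1,1,1,1).

The boundary map ∂_2: C_2 → C_1 sends each 2-simplex [p,q,r] to [q,r] − [p,r] + [p,q]. For instance
  ∂abe = be − ae + ab,
  ∂bcd = cd − bd + bc.
As a 12×6 matrix over Z this has rank 6, with invariant factors (1,1,1,1,1,1).

Reading off H_k = ker ∂_k / im ∂_{k+1}:

  H_0: rank C_0 − rank ∂_1 = 6 − 5 = 1, and the invariant factors of ∂_1 are all 1, so H_0 ≅ Z.
  H_1: rank ker ∂_1 − rank ∂_2 = (12 − 5) − 6 = 1, and the invariant factors of ∂_2 are all 1, so H_1 ≅ Z.
  H_2: rank ker ∂_2 − rank ∂_3 = (6 − 6) − 0 = 0, and there is no ∂_3, so H_2 ≅ 0.

(K is a triangulation of the cylinder S^1 x I.)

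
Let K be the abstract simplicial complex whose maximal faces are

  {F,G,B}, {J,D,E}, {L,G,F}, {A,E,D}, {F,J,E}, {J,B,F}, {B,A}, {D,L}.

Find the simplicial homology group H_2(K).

H_2 = 0.

Fix the vertex order A < B < D < E < F < G < J < L and write every simplex with vertices in increasing order. Then dim K = 2 and the simplices of K are:

  0-simplices (8): A, B, D, E, F, G, J, L
  1-simplices (15): AB, AD, AE, BF, BG, BJ, DE, DJ, DL, EF, EJ, FG, FJ, FL, GL
  2-simplices (6): ADE, BFG, BFJ, DEJ, EFJ, FGL

Hence C_0 ≅ Z^8, C_1 ≅ Z^15, C_2 ≅ Z^6.

∂_1: C_1 → C_0 sends each edge [p,q] (with p < q) to q − p.
As a 8×15 matrix over Z this has rank 7, with invariant factors (1,1,1,1,1,1,1).

Boundary ∂_2: C_2 → C_1 maps a triangle to the signed sum of its edges. For instance
  ∂FGL = GL − FL + FG,
  ∂BFJ = FJ − BJ + BF.
The resulting 15×6 matrix has rank 6, and its Smith normal form has invariant factors (1,1,1,1,1,1).

From H_k ≅ ker(∂_k) / im(∂_{k+1}) we obtain:

  H_2: rank ker ∂_2 − rank ∂_3 = (6 − 6) − 0 = 0, and there is no ∂_3, so H_2 = 0.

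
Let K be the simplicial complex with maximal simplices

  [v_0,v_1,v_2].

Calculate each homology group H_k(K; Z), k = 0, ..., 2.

H_0 = Z,  H_1 = 0,  H_2 = 0.

Take the total order v_0 < v_1 < v_2 on the vertex set. Then K (dimension 2) consists of the simplices:

  0-simplices (3): [v_0], [v_1], [v_2]
  1-simplices (3): [v_0,v_1], [v_0,v_2], [v_1,v_2]
  2-simplices (1): [v_0,v_1,v_2]

so the chain groups are C_0 ≅ Z^3, C_1 ≅ Z^3, C_2 ≅ Z^1.

∂_1: C_1 → C_0 is given by ∂[p,q] = [q] − [p].
The 3×3 boundary matrix has rank 2 and Smith normal form diag(1,1).

The boundary map ∂_2: C_2 → C_1 sends each 2-simplex [p,q,r] to [q,r] − [p,r] + [p,q]. For instance
  ∂[v_0,v_1,v_2] = [v_1,v_2] − [v_0,v_2] + [v_0,v_1].
The resulting 3×1 matrix has rank 1, and its Smith normal form has invariant factors (1).

Reading off H_k = ker ∂_k / im ∂_{k+1}:

  H_0: rank C_0 − rank ∂_1 = 3 − 2 = 1, and the invariant factors of ∂_1 are all 1, so H_0 = Z.
  H_1: rank ker ∂_1 − rank ∂_2 = (3 − 2) − 1 = 0, and the invariant factors of ∂_2 are all 1, so H_1 = 0.
  H_2: rank ker ∂_2 − rank ∂_3 = (1 − 1) − 0 = 0, and there is no ∂_3, so H_2 = 0.

As a check, the Euler characteristic is 3 − 3 + 1 = 1, which agrees with 1 − 0 + 0 = 1.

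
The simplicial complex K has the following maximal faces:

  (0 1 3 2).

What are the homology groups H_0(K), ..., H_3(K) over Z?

K has 4 vertices, 6 edges, 4 triangles, 1 3-simplex.
rank ∂_0 = 0, rank ∂_1 = 3 ⇒ b_0 = 4 − 0 − 3 = 1; all invariant factors of ∂_1 are 1 so no torsion. So H_0 ≅ Z.
rank ∂_1 = 3, rank ∂_2 = 3 ⇒ b_1 = 6 − 3 − 3 = 0; all invariant factors of ∂_2 are 1 so no torsion. So H_1 ≅ 0.
rank ∂_2 = 3, rank ∂_3 = 1 ⇒ b_2 = 4 − 3 − 1 = 0; all invariant factors of ∂_3 are 1 so no torsion. So H_2 ≅ 0.
rank ∂_3 = 1, rank ∂_4 = 0 ⇒ b_3 = 1 − 1 − 0 = 0. So H_3 ≅ 0.

H_0 ≅ Z,  H_1 = 0,  H_2 = 0,  H_3 = 0.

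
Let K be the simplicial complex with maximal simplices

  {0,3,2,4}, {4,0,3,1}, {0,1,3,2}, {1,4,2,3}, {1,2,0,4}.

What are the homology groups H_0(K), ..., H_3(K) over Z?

H_0 ≅ Z,  H_1 = 0,  H_2 = 0,  H_3 ≅ Z.

Order the vertices as 0 < 1 < 2 < 3 < 4. Listing each simplex with vertices in this order, K has dimension 3 with simplices:

  0-simplices (5): [0], [1], [2], [3], [4]
  1-simplices (10): [0,1], [0,2], [0,3], [0,4], [1,2], [1,3], [1,4], [2,3], [2,4], [3,4]
  2-simplices (10): [0,1,2], [0,1,3], [0,1,4], [0,2,3], [0,2,4], [0,3,4], [1,2,3], [1,2,4], [1,3,4], [2,3,4]
  3-simplices (5): [0,1,2,3], [0,1,2,4], [0,1,3,4], [0,2,3,4], [1,2,3,4]

Hence C_0 ≅ Z^5, C_1 ≅ Z^10, C_2 ≅ Z^10, C_3 ≅ Z^5.

Boundary ∂_1: C_1 → C_0 sends each edge [p,q] (with p < q) to q − p. For instance
  ∂[1,3] = [3] − [1].
This gives a 5×10 integer matrix of rank 4; reducing to Smith normal form yields diagonal entries (1,1,1,1).

Boundary ∂_2: C_2 → C_1 sends each 2-simplex [p,q,r] to [q,r] − [p,r] + [p,q]. For instance
  ∂[1,3,4] = [3,4] − [1,4] + [1,3],
  ∂[0,1,3] = [1,3] − [0,3] + [0,1].
The 10×10 boundary matrix has rank 6 and Smith normal form diag(1,1,1,1,1,1).

∂_3: C_3 → C_2 sends each 3-simplex σ to the alternating sum Σ_i (−1)^i (σ with its i-th vertex removed). For instance
  ∂[0,1,2,3] = [1,2,3] − [0,2,3] + [0,1,3] − [0,1,2],
  ∂[0,2,3,4] = [2,3,4] − [0,3,4] + [0,2,4] − [0,2,3].
The 10×5 boundary matrix has rank 4 and Smith normal form diag(1,1,1,1).

Now H_k = ker ∂_k / im ∂_{k+1}, so:

  H_0: rank C_0 − rank ∂_1 = 5 − 4 = 1, and the invariant factors of ∂_1 are all 1, so H_0 ≅ Z.
  H_1: rank ker ∂_1 − rank ∂_2 = (10 − 4) − 6 = 0, and the invariant factors of ∂_2 are all 1, so H_1 ≅ 0.
  H_2: rank ker ∂_2 − rank ∂_3 = (10 − 6) − 4 = 0, and the invariant factors of ∂_3 are all 1, so H_2 ≅ 0.
  H_3: rank ker ∂_3 − rank ∂_4 = (5 − 4) − 0 = 1, and there is no ∂_4, so H_3 ≅ Z.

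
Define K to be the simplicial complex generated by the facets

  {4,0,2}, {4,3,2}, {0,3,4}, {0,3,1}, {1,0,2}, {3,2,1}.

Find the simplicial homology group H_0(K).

Order the vertices as 0 < 1 < 2 < 3 < 4. Listing each simplex with vertices in this order, K has dimension 2 with simplices:

  0-simplices (5): [0], [1], [2], [3], [4]
  1-simplices (9): [0,1], [0,2], [0,3], [0,4], [1,2], [1,3], [2,3], [2,4], [3,4]
  2-simplices (6): [0,1,2], [0,1,3], [0,2,4], [0,3,4], [1,2,3], [2,3,4]

giving chain groups C_0 ≅ Z^5, C_1 ≅ Z^9, C_2 ≅ Z^6.

∂_1: C_1 → C_0 is given by ∂[p,q] = [q] − [p].
The 5×9 boundary matrix has rank 4 and Smith normal form diag(1,1,1,1).

Boundary ∂_2: C_2 → C_1 maps a triangle to the signed sum of its edges. For instance
  ∂[0,1,3] = [1,3] − [0,3] + [0,1],
  ∂[0,1,2] = [1,2] − [0,2] + [0,1].
The resulting 9×6 matrix has rank 5, and its Smith normal form has invariant factors (1,1,1,1,1).

Computing H_k = (kernel of ∂_k) / (image of ∂_{k+1}):

  H_0: rank C_0 − rank ∂_1 = 5 − 4 = 1, and the invariant factors of ∂_1 are all 1, so H_0 = Z.

H_0 ≅ Z.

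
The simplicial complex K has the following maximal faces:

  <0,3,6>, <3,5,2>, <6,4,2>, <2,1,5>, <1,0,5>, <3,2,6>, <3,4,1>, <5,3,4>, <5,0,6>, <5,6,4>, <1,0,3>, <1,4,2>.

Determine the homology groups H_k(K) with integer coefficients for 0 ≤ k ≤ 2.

H_0 = Z,  H_1 = Z_2,  H_2 = 0.

Order the vertices as 0 < 1 < 2 < 3 < 4 < 5 < 6. Listing each simplex with vertices in this order, K has dimension 2 with simplices:

  0-simplices (7): [0], [1], [2], [3], [4], [5], [6]
  1-simplices (18): [0,1], [0,3], [0,5], [0,6], [1,2], [1,3], [1,4], [1,5], [2,3], [2,4], [2,5], [2,6], [3,4], [3,5], [3,6], [4,5], [4,6], [5,6]
  2-simplices (12): [0,1,3], [0,1,5], [0,3,6], [0,5,6], [1,2,4], [1,2,5], [1,3,4], [2,3,5], [2,3,6], [2,4,6], [3,4,5], [4,5,6]

Hence C_0 ≅ Z^7, C_1 ≅ Z^18, C_2 ≅ Z^12.

Boundary ∂_1: C_1 → C_0 sends each edge [p,q] (with p < q) to q − p.
As a 7×18 matrix over Z this has rank 6, with invariant factors (1,1,1,1,1,1).

The boundary map ∂_2: C_2 → C_1 sends each 2-simplex [p,q,r] to [q,r] − [p,r] + [p,q]. For instance
  ∂[2,4,6] = [4,6] − [2,6] + [2,4],
  ∂[0,3,6] = [3,6] − [0,6] + [0,3].
As a 18×12 matrix over Z this has rank 12, with invariant factors (1,1,1,1,1,1,1,1,1,1,1,2).

Computing H_k = (kernel of ∂_k) / (image of ∂_{k+1}):

  H_0: rank C_0 − rank ∂_1 = 7 − 6 = 1, and the invariant factors of ∂_1 are all 1, so H_0 ≅ Z.
  H_1: rank ker ∂_1 − rank ∂_2 = (18 − 6) − 12 = 0, and ∂_2 has invariant factor 2 > 1, so H_1 ≅ Z_2.
  H_2: rank ker ∂_2 − rank ∂_3 = (12 − 12) − 0 = 0, and there is no ∂_3, so H_2 ≅ 0.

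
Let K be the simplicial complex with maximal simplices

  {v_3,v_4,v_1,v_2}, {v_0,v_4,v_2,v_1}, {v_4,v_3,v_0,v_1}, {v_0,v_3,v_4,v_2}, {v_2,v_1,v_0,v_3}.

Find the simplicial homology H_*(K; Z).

Take the total order v_0 < v_1 < v_2 < v_3 < v_4 on the vertex set. Then K (dimension 3) consists of the simplices:

  0-simplices (5): [v_0], [v_1], [v_2], [v_3], [v_4]
  1-simplices (10): [v_0,v_1], [v_0,v_2], [v_0,v_3], [v_0,v_4], [v_1,v_2], [v_1,v_3], [v_1,v_4], [v_2,v_3], [v_2,v_4], [v_3,v_4]
  2-simplices (10): [v_0,v_1,v_2], [v_0,v_1,v_3], [v_0,v_1,v_4], [v_0,v_2,v_3], [v_0,v_2,v_4], [v_0,v_3,v_4], [v_1,v_2,v_3], [v_1,v_2,v_4], [v_1,v_3,v_4], [v_2,v_3,v_4]
  3-simplices (5): [v_0,v_1,v_2,v_3], [v_0,v_1,v_2,v_4], [v_0,v_1,v_3,v_4], [v_0,v_2,v_3,v_4], [v_1,v_2,v_3,v_4]

giving chain groups C_0 ≅ Z^5, C_1 ≅ Z^10, C_2 ≅ Z^10, C_3 ≅ Z^5.

Boundary ∂_1: C_1 → C_0 is given by ∂[p,q] = [q] − [p]. For instance
  ∂[v_0,v_3] = [v_3] − [v_0].
The resulting 5×10 matrix has rank 4, and its Smith normal form has invariant factors (1,1,1,1).

∂_2: C_2 → C_1 sends each 2-simplex [p,q,r] to [q,r] − [p,r] + [p,q]. For instance
  ∂[v_1,v_2,v_3] = [v_2,v_3] − [v_1,v_3] + [v_1,v_2],
  ∂[v_0,v_2,v_4] = [v_2,v_4] − [v_0,v_4] + [v_0,v_2].
The 10×10 boundary matrix has rank 6 and Smith normal form diag(1,1,1,1,1,1).

Boundary ∂_3: C_3 → C_2 sends each 3-simplex σ to the alternating sum Σ_i (−1)^i (σ with its i-th vertex removed). For instance
  ∂[v_1,v_2,v_3,v_4] = [v_2,v_3,v_4] − [v_1,v_3,v_4] + [v_1,v_2,v_4] − [v_1,v_2,v_3],
  ∂[v_0,v_1,v_2,v_3] = [v_1,v_2,v_3] − [v_0,v_2,v_3] + [v_0,v_1,v_3] − [v_0,v_1,v_2].
This gives a 10×5 integer matrix of rank 4; reducing to Smith normal form yields diagonal entries (1,1,1,1).

Reading off H_k = ker ∂_k / im ∂_{k+1}:

  H_0: rank C_0 − rank ∂_1 = 5 − 4 = 1, and the invariant factors of ∂_1 are all 1, so H_0 = Z.
  H_1: rank ker ∂_1 − rank ∂_2 = (10 − 4) − 6 = 0, and the invariant factors of ∂_2 are all 1, so H_1 = 0.
  H_2: rank ker ∂_2 − rank ∂_3 = (10 − 6) − 4 = 0, and the invariant factors of ∂_3 are all 1, so H_2 = 0.
  H_3: rank ker ∂_3 − rank ∂_4 = (5 − 4) − 0 = 1, and there is no ∂_4, so H_3 = Z.

As a check, the Euler characteristic is 5 − 10 + 10 − 5 = 0, which agrees with 1 − 0 + 0 − 1 = 0.

H_0 ≅ Z,  H_1 = 0,  H_2 = 0,  H_3 ≅ Z.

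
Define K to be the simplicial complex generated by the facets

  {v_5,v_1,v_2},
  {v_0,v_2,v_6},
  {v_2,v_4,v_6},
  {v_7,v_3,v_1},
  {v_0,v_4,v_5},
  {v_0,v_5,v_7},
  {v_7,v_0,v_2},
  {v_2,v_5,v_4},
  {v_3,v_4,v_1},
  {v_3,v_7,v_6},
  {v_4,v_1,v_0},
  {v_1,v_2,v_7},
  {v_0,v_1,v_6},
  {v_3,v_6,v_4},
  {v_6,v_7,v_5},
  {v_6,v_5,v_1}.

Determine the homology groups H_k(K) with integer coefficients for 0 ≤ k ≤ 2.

K has 8 vertices, 24 edges, 16 triangles.
rank ∂_0 = 0, rank ∂_1 = 7 ⇒ b_0 = 8 − 0 − 7 = 1; all invariant factors of ∂_1 are 1 so no torsion. So H_0 = Z.
rank ∂_1 = 7, rank ∂_2 = 15 ⇒ b_1 = 24 − 7 − 15 = 2; all invariant factors of ∂_2 are 1 so no torsion. So H_1 = Z^2.
rank ∂_2 = 15, rank ∂_3 = 0 ⇒ b_2 = 16 − 15 − 0 = 1. So H_2 = Z.

H_0 = Z,  H_1 = Z^2,  H_2 = Z.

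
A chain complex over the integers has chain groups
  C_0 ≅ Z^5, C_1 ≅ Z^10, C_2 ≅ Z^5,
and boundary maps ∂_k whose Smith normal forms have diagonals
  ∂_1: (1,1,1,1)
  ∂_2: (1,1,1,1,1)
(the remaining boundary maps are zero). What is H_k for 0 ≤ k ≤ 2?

H_0: b_0 = 5 − 0 − 4 = 1; torsion from ∂_1 factors > 1: none. So H_0 = Z.
H_1: b_1 = 10 − 4 − 5 = 1; torsion from ∂_2 factors > 1: none. So H_1 = Z.
H_2: b_2 = 5 − 5 − 0 = 0; torsion from ∂_3 factors > 1: none. So H_2 = 0.

H_0 = Z,  H_1 = Z,  H_2 = 0.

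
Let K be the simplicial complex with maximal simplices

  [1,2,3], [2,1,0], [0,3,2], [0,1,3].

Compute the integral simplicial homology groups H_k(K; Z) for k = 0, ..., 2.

H_0 = Z,  H_1 = 0,  H_2 = Z.

We work with the vertex ordering 0 < 1 < 2 < 3. The simplices of K, each written with vertices in increasing order, are:

  0-simplices (4): [0], [1], [2], [3]
  1-simplices (6): [0,1], [0,2], [0,3], [1,2], [1,3], [2,3]
  2-simplices (4): [0,1,2], [0,1,3], [0,2,3], [1,2,3]

giving chain groups C_0 ≅ Z^4, C_1 ≅ Z^6, C_2 ≅ Z^4.

∂_1: C_1 → C_0 sends each edge [p,q] (with p < q) to q − p.
The 4×6 boundary matrix has rank 3 and Smith normal form diag(1,1,1).

∂_2: C_2 → C_1 sends each 2-simplex [p,q,r] to [q,r] − [p,r] + [p,q]. For instance
  ∂[0,1,2] = [1,2] − [0,2] + [0,1],
  ∂[0,1,3] = [1,3] − [0,3] + [0,1].
As a 6×4 matrix over Z this has rank 3, with invariant factors (1,1,1).

From H_k ≅ ker(∂_k) / im(∂_{k+1}) we obtain:

  H_0: rank C_0 − rank ∂_1 = 4 − 3 = 1, and the invariant factors of ∂_1 are all 1, so H_0 ≅ Z.
  H_1: rank ker ∂_1 − rank ∂_2 = (6 − 3) − 3 = 0, and the invariant factors of ∂_2 are all 1, so H_1 ≅ 0.
  H_2: rank ker ∂_2 − rank ∂_3 = (4 − 3) − 0 = 1, and there is no ∂_3, so H_2 ≅ Z.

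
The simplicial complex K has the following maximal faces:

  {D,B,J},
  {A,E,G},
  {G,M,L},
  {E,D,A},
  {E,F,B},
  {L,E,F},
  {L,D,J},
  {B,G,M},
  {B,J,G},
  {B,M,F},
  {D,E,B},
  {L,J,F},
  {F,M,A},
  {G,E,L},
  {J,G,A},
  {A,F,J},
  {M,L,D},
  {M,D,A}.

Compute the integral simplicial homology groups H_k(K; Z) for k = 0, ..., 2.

H_0 = Z,  H_1 = Z^2,  H_2 = Z.

Order the vertices as A < B < D < E < F < G < J < L < M. Listing each simplex with vertices in this order, K has dimension 2 with simplices:

  0-simplices (9): A, B, D, E, F, G, J, L, M
  1-simplices (27): AD, AE, AF, AG, AJ, AM, BD, BE, BF, BG, BJ, BM, DE, DJ, DL, DM, EF, EG, EL, FJ, FL, FM, GJ, GL, GM, JL, LM
  2-simplices (18): ADE, ADM, AEG, AFJ, AFM, AGJ, BDE, BDJ, BEF, BFM, BGJ, BGM, DJL, DLM, EFL, EGL, FJL, GLM

giving chain groups C_0 ≅ Z^9, C_1 ≅ Z^27, C_2 ≅ Z^18.

The boundary map ∂_1: C_1 → C_0 maps an edge to its endpoints' difference, ∂[p,q] = q − p. For instance
  ∂AF = F − A.
The resulting 9×27 matrix has rank 8, and its Smith normal form has invariant factors (1,1,1,1,1,1,1,1).

Boundary ∂_2: C_2 → C_1 sends each 2-simplex [p,q,r] to [q,r] − [p,r] + [p,q]. For instance
  ∂BFM = FM − BM + BF,
  ∂GLM = LM − GM + GL.
The 27×18 boundary matrix has rank 17 and Smith normal form diag(1,1,1,1,1,1,1,1,1,1,1,1,1,1,1,1,1).

Computing H_k = (kernel of ∂_k) / (image of ∂_{k+1}):

  H_0: rank C_0 − rank ∂_1 = 9 − 8 = 1, and the invariant factors of ∂_1 are all 1, so H_0 ≅ Z.
  H_1: rank ker ∂_1 − rank ∂_2 = (27 − 8) − 17 = 2, and the invariant factors of ∂_2 are all 1, so H_1 ≅ Z^2.
  H_2: rank ker ∂_2 − rank ∂_3 = (18 − 17) − 0 = 1, and there is no ∂_3, so H_2 ≅ Z.

As a check, the Euler characteristic is 9 − 27 + 18 = 0, which agrees with 1 − 2 + 1 = 0.
(K is a triangulation of the torus T^2.)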